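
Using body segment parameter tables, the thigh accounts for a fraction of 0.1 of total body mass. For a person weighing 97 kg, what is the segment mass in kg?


m_segment = body_mass * fraction
m_segment = 97 * 0.1
m_segment = 9.7000


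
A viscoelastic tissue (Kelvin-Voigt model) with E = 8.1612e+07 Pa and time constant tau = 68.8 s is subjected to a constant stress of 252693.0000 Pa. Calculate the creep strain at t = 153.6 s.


epsilon(t) = (sigma/E) * (1 - exp(-t/tau))
sigma/E = 252693.0000 / 8.1612e+07 = 0.0031
exp(-t/tau) = exp(-153.6 / 68.8) = 0.1073
epsilon = 0.0031 * (1 - 0.1073)
epsilon = 0.0028


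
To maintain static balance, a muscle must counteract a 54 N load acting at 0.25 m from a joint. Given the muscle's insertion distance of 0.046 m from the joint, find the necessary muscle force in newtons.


F_muscle = W * d_load / d_muscle
F_muscle = 54 * 0.25 / 0.046
Numerator = 13.5000
F_muscle = 293.4783


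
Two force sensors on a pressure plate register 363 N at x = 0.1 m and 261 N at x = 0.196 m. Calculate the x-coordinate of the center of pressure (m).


COP_x = (F1*x1 + F2*x2) / (F1 + F2)
COP_x = (363*0.1 + 261*0.196) / (363 + 261)
Numerator = 87.4560
Denominator = 624
COP_x = 0.1402


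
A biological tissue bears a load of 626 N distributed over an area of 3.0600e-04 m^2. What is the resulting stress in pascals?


stress = F / A
stress = 626 / 3.0600e-04
stress = 2.0458e+06


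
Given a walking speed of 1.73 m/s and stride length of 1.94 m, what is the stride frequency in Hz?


f = v / stride_length
f = 1.73 / 1.94
f = 0.8918


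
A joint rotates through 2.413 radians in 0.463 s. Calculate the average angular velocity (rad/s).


omega = delta_theta / delta_t
omega = 2.413 / 0.463
omega = 5.2117


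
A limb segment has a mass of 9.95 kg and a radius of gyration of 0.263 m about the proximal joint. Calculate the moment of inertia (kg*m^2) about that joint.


I = m * k^2
I = 9.95 * 0.263^2
k^2 = 0.0692
I = 0.6882


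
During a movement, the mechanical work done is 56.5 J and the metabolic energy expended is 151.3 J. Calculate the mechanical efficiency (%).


eta = (W_mech / E_meta) * 100
eta = (56.5 / 151.3) * 100
ratio = 0.3734
eta = 37.3430


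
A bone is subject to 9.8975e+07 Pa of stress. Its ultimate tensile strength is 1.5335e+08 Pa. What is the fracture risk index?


FRI = applied / ultimate
FRI = 9.8975e+07 / 1.5335e+08
FRI = 0.6454


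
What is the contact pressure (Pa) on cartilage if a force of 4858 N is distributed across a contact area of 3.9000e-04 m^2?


P = F / A
P = 4858 / 3.9000e-04
P = 1.2456e+07


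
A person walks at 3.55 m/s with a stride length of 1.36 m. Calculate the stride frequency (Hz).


f = v / stride_length
f = 3.55 / 1.36
f = 2.6103


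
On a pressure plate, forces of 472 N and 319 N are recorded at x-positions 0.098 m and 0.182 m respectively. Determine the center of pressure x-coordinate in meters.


COP_x = (F1*x1 + F2*x2) / (F1 + F2)
COP_x = (472*0.098 + 319*0.182) / (472 + 319)
Numerator = 104.3140
Denominator = 791
COP_x = 0.1319


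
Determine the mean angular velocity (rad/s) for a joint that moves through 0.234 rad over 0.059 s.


omega = delta_theta / delta_t
omega = 0.234 / 0.059
omega = 3.9661


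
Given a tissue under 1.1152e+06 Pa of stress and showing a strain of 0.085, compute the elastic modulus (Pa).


E = stress / strain
E = 1.1152e+06 / 0.085
E = 1.3120e+07


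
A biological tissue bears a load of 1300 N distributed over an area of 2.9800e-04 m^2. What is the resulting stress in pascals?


stress = F / A
stress = 1300 / 2.9800e-04
stress = 4.3624e+06


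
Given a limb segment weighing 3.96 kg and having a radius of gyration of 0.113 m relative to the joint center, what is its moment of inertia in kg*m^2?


I = m * k^2
I = 3.96 * 0.113^2
k^2 = 0.0128
I = 0.0506


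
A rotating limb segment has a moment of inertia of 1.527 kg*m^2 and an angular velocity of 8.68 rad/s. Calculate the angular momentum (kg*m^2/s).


L = I * omega
L = 1.527 * 8.68
L = 13.2544


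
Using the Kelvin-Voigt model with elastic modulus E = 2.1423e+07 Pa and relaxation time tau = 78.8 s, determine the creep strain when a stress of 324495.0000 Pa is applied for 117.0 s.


epsilon(t) = (sigma/E) * (1 - exp(-t/tau))
sigma/E = 324495.0000 / 2.1423e+07 = 0.0151
exp(-t/tau) = exp(-117.0 / 78.8) = 0.2266
epsilon = 0.0151 * (1 - 0.2266)
epsilon = 0.0117


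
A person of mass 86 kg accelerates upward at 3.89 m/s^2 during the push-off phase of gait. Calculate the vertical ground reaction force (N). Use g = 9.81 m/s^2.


GRF = m * (g + a)
GRF = 86 * (9.81 + 3.89)
GRF = 86 * 13.7000
GRF = 1178.2000


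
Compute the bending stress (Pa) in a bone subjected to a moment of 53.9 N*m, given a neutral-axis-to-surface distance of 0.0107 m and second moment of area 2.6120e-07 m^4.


sigma = M * c / I
sigma = 53.9 * 0.0107 / 2.6120e-07
M * c = 0.5767
sigma = 2.2080e+06


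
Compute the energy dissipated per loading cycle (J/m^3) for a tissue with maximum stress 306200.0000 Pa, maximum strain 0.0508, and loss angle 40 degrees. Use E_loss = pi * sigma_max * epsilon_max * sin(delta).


E_loss = pi * sigma_max * epsilon_max * sin(delta)
delta = 40 deg = 0.6981 rad
sin(delta) = 0.6428
E_loss = pi * 306200.0000 * 0.0508 * 0.6428
E_loss = 31411.3259


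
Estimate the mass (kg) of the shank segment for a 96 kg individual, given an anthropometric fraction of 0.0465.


m_segment = body_mass * fraction
m_segment = 96 * 0.0465
m_segment = 4.4640


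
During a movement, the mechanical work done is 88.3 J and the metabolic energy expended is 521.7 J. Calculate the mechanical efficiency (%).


eta = (W_mech / E_meta) * 100
eta = (88.3 / 521.7) * 100
ratio = 0.1693
eta = 16.9254


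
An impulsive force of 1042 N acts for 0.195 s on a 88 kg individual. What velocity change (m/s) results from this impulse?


J = F * dt = 1042 * 0.195 = 203.1900 N*s
delta_v = J / m
delta_v = 203.1900 / 88
delta_v = 2.3090


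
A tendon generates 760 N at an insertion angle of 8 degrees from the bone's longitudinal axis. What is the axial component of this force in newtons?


F_eff = F_tendon * cos(theta)
theta = 8 deg = 0.1396 rad
cos(theta) = 0.9903
F_eff = 760 * 0.9903
F_eff = 752.6037


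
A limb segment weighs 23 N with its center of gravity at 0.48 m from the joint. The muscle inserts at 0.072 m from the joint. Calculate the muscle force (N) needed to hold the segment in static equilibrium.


F_muscle = W * d_load / d_muscle
F_muscle = 23 * 0.48 / 0.072
Numerator = 11.0400
F_muscle = 153.3333


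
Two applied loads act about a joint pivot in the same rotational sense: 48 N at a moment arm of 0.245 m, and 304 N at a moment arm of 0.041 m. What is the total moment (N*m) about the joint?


M = F1 * d1 + F2 * d2
M = 48 * 0.245 + 304 * 0.041
M = 11.7600 + 12.4640
M = 24.2240


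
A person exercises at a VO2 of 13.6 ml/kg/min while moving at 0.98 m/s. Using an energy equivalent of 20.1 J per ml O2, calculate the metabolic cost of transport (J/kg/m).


Power per kg = VO2 * 20.1 / 60
Power per kg = 13.6 * 20.1 / 60 = 4.5560 W/kg
Cost = power_per_kg / speed
Cost = 4.5560 / 0.98
Cost = 4.6490


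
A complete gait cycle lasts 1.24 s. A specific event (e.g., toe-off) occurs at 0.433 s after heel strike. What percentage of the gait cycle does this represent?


pct = (event_time / cycle_time) * 100
pct = (0.433 / 1.24) * 100
ratio = 0.3492
pct = 34.9194


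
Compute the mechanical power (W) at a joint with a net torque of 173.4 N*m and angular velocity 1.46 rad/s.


P = M * omega
P = 173.4 * 1.46
P = 253.1640


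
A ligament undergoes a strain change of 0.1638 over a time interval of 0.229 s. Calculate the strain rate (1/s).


strain_rate = delta_strain / delta_t
strain_rate = 0.1638 / 0.229
strain_rate = 0.7153


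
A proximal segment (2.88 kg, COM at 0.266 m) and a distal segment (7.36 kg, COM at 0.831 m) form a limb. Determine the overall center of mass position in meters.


COM = (m1*x1 + m2*x2) / (m1 + m2)
COM = (2.88*0.266 + 7.36*0.831) / (2.88 + 7.36)
Numerator = 6.8822
Denominator = 10.2400
COM = 0.6721


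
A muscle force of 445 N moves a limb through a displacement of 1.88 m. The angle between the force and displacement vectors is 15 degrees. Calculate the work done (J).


W = F * d * cos(theta)
theta = 15 deg = 0.2618 rad
cos(theta) = 0.9659
W = 445 * 1.88 * 0.9659
W = 808.0935


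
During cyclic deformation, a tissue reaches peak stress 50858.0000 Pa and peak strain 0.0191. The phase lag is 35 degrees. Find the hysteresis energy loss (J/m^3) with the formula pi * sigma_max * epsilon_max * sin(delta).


E_loss = pi * sigma_max * epsilon_max * sin(delta)
delta = 35 deg = 0.6109 rad
sin(delta) = 0.5736
E_loss = pi * 50858.0000 * 0.0191 * 0.5736
E_loss = 1750.3860


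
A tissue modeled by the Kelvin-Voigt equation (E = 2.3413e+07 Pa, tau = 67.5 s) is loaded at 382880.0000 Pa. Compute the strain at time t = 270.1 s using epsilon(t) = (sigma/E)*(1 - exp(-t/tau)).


epsilon(t) = (sigma/E) * (1 - exp(-t/tau))
sigma/E = 382880.0000 / 2.3413e+07 = 0.0164
exp(-t/tau) = exp(-270.1 / 67.5) = 0.0183
epsilon = 0.0164 * (1 - 0.0183)
epsilon = 0.0161


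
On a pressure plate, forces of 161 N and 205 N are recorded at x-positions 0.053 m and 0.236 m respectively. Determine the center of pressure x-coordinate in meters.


COP_x = (F1*x1 + F2*x2) / (F1 + F2)
COP_x = (161*0.053 + 205*0.236) / (161 + 205)
Numerator = 56.9130
Denominator = 366
COP_x = 0.1555


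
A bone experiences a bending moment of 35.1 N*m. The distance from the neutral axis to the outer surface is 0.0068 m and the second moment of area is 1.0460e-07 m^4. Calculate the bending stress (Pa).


sigma = M * c / I
sigma = 35.1 * 0.0068 / 1.0460e-07
M * c = 0.2387
sigma = 2.2818e+06


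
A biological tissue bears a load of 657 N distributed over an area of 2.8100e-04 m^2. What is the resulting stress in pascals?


stress = F / A
stress = 657 / 2.8100e-04
stress = 2.3381e+06


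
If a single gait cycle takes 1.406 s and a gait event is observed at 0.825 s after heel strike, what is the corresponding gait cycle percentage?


pct = (event_time / cycle_time) * 100
pct = (0.825 / 1.406) * 100
ratio = 0.5868
pct = 58.6771


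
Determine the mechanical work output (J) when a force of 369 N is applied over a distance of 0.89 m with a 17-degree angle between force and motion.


W = F * d * cos(theta)
theta = 17 deg = 0.2967 rad
cos(theta) = 0.9563
W = 369 * 0.89 * 0.9563
W = 314.0600


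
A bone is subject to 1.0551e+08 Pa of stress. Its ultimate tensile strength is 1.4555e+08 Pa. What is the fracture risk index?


FRI = applied / ultimate
FRI = 1.0551e+08 / 1.4555e+08
FRI = 0.7249


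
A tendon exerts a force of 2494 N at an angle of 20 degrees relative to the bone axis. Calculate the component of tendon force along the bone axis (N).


F_eff = F_tendon * cos(theta)
theta = 20 deg = 0.3491 rad
cos(theta) = 0.9397
F_eff = 2494 * 0.9397
F_eff = 2343.5934


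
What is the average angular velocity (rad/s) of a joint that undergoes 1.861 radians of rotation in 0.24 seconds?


omega = delta_theta / delta_t
omega = 1.861 / 0.24
omega = 7.7542


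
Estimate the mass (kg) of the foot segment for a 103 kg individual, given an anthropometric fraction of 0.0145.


m_segment = body_mass * fraction
m_segment = 103 * 0.0145
m_segment = 1.4935


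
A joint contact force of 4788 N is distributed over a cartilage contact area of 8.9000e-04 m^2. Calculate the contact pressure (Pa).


P = F / A
P = 4788 / 8.9000e-04
P = 5.3798e+06


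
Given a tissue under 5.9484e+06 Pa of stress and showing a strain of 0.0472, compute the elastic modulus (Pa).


E = stress / strain
E = 5.9484e+06 / 0.0472
E = 1.2603e+08


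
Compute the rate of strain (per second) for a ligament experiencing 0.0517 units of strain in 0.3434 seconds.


strain_rate = delta_strain / delta_t
strain_rate = 0.0517 / 0.3434
strain_rate = 0.1506


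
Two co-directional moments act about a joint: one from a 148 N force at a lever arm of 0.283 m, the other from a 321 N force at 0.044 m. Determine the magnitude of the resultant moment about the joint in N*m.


M = F1 * d1 + F2 * d2
M = 148 * 0.283 + 321 * 0.044
M = 41.8840 + 14.1240
M = 56.0080


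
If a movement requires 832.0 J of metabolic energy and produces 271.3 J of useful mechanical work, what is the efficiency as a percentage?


eta = (W_mech / E_meta) * 100
eta = (271.3 / 832.0) * 100
ratio = 0.3261
eta = 32.6082


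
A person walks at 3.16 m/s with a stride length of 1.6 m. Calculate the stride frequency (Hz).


f = v / stride_length
f = 3.16 / 1.6
f = 1.9750


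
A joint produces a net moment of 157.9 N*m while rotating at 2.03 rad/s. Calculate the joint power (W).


P = M * omega
P = 157.9 * 2.03
P = 320.5370


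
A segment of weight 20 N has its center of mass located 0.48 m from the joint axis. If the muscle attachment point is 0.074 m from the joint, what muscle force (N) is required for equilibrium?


F_muscle = W * d_load / d_muscle
F_muscle = 20 * 0.48 / 0.074
Numerator = 9.6000
F_muscle = 129.7297


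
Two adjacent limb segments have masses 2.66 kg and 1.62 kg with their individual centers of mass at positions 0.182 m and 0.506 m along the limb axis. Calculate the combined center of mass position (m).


COM = (m1*x1 + m2*x2) / (m1 + m2)
COM = (2.66*0.182 + 1.62*0.506) / (2.66 + 1.62)
Numerator = 1.3038
Denominator = 4.2800
COM = 0.3046


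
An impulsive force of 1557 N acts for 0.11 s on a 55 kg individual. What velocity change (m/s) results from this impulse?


J = F * dt = 1557 * 0.11 = 171.2700 N*s
delta_v = J / m
delta_v = 171.2700 / 55
delta_v = 3.1140


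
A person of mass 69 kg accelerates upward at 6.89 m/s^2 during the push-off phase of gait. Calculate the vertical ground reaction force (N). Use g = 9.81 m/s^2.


GRF = m * (g + a)
GRF = 69 * (9.81 + 6.89)
GRF = 69 * 16.7000
GRF = 1152.3000


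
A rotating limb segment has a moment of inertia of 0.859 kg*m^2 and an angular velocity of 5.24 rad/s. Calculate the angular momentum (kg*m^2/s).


L = I * omega
L = 0.859 * 5.24
L = 4.5012


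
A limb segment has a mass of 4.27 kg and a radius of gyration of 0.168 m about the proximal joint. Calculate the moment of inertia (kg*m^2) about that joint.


I = m * k^2
I = 4.27 * 0.168^2
k^2 = 0.0282
I = 0.1205


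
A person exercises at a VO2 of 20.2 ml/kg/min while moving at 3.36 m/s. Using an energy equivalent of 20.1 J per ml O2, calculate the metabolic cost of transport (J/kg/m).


Power per kg = VO2 * 20.1 / 60
Power per kg = 20.2 * 20.1 / 60 = 6.7670 W/kg
Cost = power_per_kg / speed
Cost = 6.7670 / 3.36
Cost = 2.0140


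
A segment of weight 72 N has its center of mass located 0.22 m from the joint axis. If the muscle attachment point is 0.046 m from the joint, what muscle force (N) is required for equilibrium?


F_muscle = W * d_load / d_muscle
F_muscle = 72 * 0.22 / 0.046
Numerator = 15.8400
F_muscle = 344.3478


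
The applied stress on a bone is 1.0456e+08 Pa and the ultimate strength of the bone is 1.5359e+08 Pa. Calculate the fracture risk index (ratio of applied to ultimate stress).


FRI = applied / ultimate
FRI = 1.0456e+08 / 1.5359e+08
FRI = 0.6808


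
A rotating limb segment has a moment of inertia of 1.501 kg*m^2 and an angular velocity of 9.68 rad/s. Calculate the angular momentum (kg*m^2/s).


L = I * omega
L = 1.501 * 9.68
L = 14.5297


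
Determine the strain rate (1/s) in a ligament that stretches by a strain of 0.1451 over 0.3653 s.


strain_rate = delta_strain / delta_t
strain_rate = 0.1451 / 0.3653
strain_rate = 0.3972


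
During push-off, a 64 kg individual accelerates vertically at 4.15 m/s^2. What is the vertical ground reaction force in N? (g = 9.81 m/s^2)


GRF = m * (g + a)
GRF = 64 * (9.81 + 4.15)
GRF = 64 * 13.9600
GRF = 893.4400


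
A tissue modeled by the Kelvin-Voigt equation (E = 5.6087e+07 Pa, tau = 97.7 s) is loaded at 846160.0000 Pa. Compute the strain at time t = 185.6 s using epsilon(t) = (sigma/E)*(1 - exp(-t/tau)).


epsilon(t) = (sigma/E) * (1 - exp(-t/tau))
sigma/E = 846160.0000 / 5.6087e+07 = 0.0151
exp(-t/tau) = exp(-185.6 / 97.7) = 0.1496
epsilon = 0.0151 * (1 - 0.1496)
epsilon = 0.0128


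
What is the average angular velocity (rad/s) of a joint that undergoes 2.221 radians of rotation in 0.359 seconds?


omega = delta_theta / delta_t
omega = 2.221 / 0.359
omega = 6.1866


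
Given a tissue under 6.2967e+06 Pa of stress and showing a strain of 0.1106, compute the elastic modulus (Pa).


E = stress / strain
E = 6.2967e+06 / 0.1106
E = 5.6932e+07


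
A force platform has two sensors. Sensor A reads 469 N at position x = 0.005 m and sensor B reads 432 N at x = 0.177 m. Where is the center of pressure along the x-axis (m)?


COP_x = (F1*x1 + F2*x2) / (F1 + F2)
COP_x = (469*0.005 + 432*0.177) / (469 + 432)
Numerator = 78.8090
Denominator = 901
COP_x = 0.0875


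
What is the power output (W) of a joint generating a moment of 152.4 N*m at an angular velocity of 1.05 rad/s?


P = M * omega
P = 152.4 * 1.05
P = 160.0200


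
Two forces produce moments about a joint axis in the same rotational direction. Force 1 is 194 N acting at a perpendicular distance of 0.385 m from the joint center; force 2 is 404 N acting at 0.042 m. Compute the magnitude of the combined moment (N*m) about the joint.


M = F1 * d1 + F2 * d2
M = 194 * 0.385 + 404 * 0.042
M = 74.6900 + 16.9680
M = 91.6580


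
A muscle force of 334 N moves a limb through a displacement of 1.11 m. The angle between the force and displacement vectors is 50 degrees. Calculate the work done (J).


W = F * d * cos(theta)
theta = 50 deg = 0.8727 rad
cos(theta) = 0.6428
W = 334 * 1.11 * 0.6428
W = 238.3071


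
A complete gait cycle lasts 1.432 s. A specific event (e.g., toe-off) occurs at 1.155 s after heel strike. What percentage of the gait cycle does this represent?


pct = (event_time / cycle_time) * 100
pct = (1.155 / 1.432) * 100
ratio = 0.8066
pct = 80.6564


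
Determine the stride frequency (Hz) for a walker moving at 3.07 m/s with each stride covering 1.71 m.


f = v / stride_length
f = 3.07 / 1.71
f = 1.7953


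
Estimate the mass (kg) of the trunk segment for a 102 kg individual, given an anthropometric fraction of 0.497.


m_segment = body_mass * fraction
m_segment = 102 * 0.497
m_segment = 50.6940


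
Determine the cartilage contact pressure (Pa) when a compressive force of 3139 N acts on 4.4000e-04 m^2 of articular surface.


P = F / A
P = 3139 / 4.4000e-04
P = 7.1341e+06


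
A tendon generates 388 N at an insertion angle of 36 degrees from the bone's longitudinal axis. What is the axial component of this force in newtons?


F_eff = F_tendon * cos(theta)
theta = 36 deg = 0.6283 rad
cos(theta) = 0.8090
F_eff = 388 * 0.8090
F_eff = 313.8986


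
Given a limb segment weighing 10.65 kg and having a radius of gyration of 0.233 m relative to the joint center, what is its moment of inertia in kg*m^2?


I = m * k^2
I = 10.65 * 0.233^2
k^2 = 0.0543
I = 0.5782


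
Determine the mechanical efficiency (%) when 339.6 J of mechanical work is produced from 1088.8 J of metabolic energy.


eta = (W_mech / E_meta) * 100
eta = (339.6 / 1088.8) * 100
ratio = 0.3119
eta = 31.1903


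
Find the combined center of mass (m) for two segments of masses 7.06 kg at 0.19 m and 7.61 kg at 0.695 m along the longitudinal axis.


COM = (m1*x1 + m2*x2) / (m1 + m2)
COM = (7.06*0.19 + 7.61*0.695) / (7.06 + 7.61)
Numerator = 6.6303
Denominator = 14.6700
COM = 0.4520


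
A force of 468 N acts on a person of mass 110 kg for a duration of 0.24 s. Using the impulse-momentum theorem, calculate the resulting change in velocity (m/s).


J = F * dt = 468 * 0.24 = 112.3200 N*s
delta_v = J / m
delta_v = 112.3200 / 110
delta_v = 1.0211


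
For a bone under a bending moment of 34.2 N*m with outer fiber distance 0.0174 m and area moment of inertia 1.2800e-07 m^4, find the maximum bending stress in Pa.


sigma = M * c / I
sigma = 34.2 * 0.0174 / 1.2800e-07
M * c = 0.5951
sigma = 4.6491e+06


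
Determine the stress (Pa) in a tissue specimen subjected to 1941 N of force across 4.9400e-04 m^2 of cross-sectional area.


stress = F / A
stress = 1941 / 4.9400e-04
stress = 3.9291e+06


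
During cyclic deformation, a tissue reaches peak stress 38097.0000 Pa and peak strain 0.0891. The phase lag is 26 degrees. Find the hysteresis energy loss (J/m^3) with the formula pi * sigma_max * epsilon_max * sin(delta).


E_loss = pi * sigma_max * epsilon_max * sin(delta)
delta = 26 deg = 0.4538 rad
sin(delta) = 0.4384
E_loss = pi * 38097.0000 * 0.0891 * 0.4384
E_loss = 4674.7707


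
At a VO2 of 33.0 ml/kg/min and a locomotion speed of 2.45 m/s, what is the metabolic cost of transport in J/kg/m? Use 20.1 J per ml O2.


Power per kg = VO2 * 20.1 / 60
Power per kg = 33.0 * 20.1 / 60 = 11.0550 W/kg
Cost = power_per_kg / speed
Cost = 11.0550 / 2.45
Cost = 4.5122


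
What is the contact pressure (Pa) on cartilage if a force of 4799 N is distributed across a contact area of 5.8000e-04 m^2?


P = F / A
P = 4799 / 5.8000e-04
P = 8.2741e+06


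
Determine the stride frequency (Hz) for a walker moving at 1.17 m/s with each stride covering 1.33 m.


f = v / stride_length
f = 1.17 / 1.33
f = 0.8797


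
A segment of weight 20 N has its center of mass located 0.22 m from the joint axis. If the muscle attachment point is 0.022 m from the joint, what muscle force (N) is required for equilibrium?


F_muscle = W * d_load / d_muscle
F_muscle = 20 * 0.22 / 0.022
Numerator = 4.4000
F_muscle = 200.0000


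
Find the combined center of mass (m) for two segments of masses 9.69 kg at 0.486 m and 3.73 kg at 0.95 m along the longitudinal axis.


COM = (m1*x1 + m2*x2) / (m1 + m2)
COM = (9.69*0.486 + 3.73*0.95) / (9.69 + 3.73)
Numerator = 8.2528
Denominator = 13.4200
COM = 0.6150


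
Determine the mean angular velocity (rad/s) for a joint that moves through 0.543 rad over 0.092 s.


omega = delta_theta / delta_t
omega = 0.543 / 0.092
omega = 5.9022


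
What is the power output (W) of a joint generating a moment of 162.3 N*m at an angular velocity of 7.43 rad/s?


P = M * omega
P = 162.3 * 7.43
P = 1205.8890


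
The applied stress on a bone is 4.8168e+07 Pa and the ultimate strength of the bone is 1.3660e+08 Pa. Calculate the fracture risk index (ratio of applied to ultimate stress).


FRI = applied / ultimate
FRI = 4.8168e+07 / 1.3660e+08
FRI = 0.3526


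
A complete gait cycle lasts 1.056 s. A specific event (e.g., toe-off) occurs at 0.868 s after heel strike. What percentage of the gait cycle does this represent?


pct = (event_time / cycle_time) * 100
pct = (0.868 / 1.056) * 100
ratio = 0.8220
pct = 82.1970


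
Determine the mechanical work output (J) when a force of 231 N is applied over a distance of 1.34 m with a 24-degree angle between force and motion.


W = F * d * cos(theta)
theta = 24 deg = 0.4189 rad
cos(theta) = 0.9135
W = 231 * 1.34 * 0.9135
W = 282.7789


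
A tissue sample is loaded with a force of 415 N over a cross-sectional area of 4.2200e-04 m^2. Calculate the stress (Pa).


stress = F / A
stress = 415 / 4.2200e-04
stress = 983412.3223


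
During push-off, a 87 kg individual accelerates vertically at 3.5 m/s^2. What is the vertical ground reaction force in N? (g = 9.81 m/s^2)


GRF = m * (g + a)
GRF = 87 * (9.81 + 3.5)
GRF = 87 * 13.3100
GRF = 1157.9700


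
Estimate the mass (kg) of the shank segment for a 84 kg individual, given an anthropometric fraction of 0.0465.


m_segment = body_mass * fraction
m_segment = 84 * 0.0465
m_segment = 3.9060


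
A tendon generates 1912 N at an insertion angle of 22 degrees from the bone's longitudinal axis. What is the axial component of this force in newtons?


F_eff = F_tendon * cos(theta)
theta = 22 deg = 0.3840 rad
cos(theta) = 0.9272
F_eff = 1912 * 0.9272
F_eff = 1772.7755


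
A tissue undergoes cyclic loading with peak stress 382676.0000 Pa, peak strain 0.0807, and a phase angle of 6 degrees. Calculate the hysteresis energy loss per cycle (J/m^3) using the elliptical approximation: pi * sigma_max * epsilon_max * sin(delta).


E_loss = pi * sigma_max * epsilon_max * sin(delta)
delta = 6 deg = 0.1047 rad
sin(delta) = 0.1045
E_loss = pi * 382676.0000 * 0.0807 * 0.1045
E_loss = 10141.1965


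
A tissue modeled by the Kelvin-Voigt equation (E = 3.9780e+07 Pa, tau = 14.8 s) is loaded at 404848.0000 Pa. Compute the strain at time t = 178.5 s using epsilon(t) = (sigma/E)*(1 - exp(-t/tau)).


epsilon(t) = (sigma/E) * (1 - exp(-t/tau))
sigma/E = 404848.0000 / 3.9780e+07 = 0.0102
exp(-t/tau) = exp(-178.5 / 14.8) = 5.7817e-06
epsilon = 0.0102 * (1 - 5.7817e-06)
epsilon = 0.0102


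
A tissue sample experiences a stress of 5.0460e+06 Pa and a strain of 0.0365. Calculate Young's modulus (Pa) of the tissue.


E = stress / strain
E = 5.0460e+06 / 0.0365
E = 1.3825e+08


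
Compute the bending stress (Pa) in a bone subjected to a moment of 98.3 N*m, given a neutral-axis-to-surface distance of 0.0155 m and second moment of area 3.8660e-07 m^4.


sigma = M * c / I
sigma = 98.3 * 0.0155 / 3.8660e-07
M * c = 1.5236
sigma = 3.9412e+06


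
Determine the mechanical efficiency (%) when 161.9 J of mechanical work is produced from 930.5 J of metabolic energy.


eta = (W_mech / E_meta) * 100
eta = (161.9 / 930.5) * 100
ratio = 0.1740
eta = 17.3992


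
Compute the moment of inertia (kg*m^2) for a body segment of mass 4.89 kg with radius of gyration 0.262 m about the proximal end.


I = m * k^2
I = 4.89 * 0.262^2
k^2 = 0.0686
I = 0.3357


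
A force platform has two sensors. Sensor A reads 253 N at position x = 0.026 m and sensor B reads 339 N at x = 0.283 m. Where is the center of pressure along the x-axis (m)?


COP_x = (F1*x1 + F2*x2) / (F1 + F2)
COP_x = (253*0.026 + 339*0.283) / (253 + 339)
Numerator = 102.5150
Denominator = 592
COP_x = 0.1732


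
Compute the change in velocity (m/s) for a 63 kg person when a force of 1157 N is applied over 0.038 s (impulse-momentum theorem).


J = F * dt = 1157 * 0.038 = 43.9660 N*s
delta_v = J / m
delta_v = 43.9660 / 63
delta_v = 0.6979


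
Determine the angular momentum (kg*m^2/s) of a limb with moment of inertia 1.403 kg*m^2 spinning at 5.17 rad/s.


L = I * omega
L = 1.403 * 5.17
L = 7.2535


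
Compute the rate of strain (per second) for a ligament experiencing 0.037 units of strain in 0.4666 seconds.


strain_rate = delta_strain / delta_t
strain_rate = 0.037 / 0.4666
strain_rate = 0.0793


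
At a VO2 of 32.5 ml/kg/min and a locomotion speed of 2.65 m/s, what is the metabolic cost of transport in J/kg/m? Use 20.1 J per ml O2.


Power per kg = VO2 * 20.1 / 60
Power per kg = 32.5 * 20.1 / 60 = 10.8875 W/kg
Cost = power_per_kg / speed
Cost = 10.8875 / 2.65
Cost = 4.1085


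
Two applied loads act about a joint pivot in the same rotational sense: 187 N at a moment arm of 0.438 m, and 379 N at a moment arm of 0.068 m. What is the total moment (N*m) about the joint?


M = F1 * d1 + F2 * d2
M = 187 * 0.438 + 379 * 0.068
M = 81.9060 + 25.7720
M = 107.6780


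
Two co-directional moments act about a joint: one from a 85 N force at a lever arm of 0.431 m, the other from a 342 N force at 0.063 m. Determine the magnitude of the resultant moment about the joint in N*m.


M = F1 * d1 + F2 * d2
M = 85 * 0.431 + 342 * 0.063
M = 36.6350 + 21.5460
M = 58.1810


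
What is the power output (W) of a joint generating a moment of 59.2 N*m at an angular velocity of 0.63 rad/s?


P = M * omega
P = 59.2 * 0.63
P = 37.2960


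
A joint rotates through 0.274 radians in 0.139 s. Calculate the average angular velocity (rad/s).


omega = delta_theta / delta_t
omega = 0.274 / 0.139
omega = 1.9712


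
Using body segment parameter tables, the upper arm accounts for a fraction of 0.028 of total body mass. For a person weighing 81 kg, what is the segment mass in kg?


m_segment = body_mass * fraction
m_segment = 81 * 0.028
m_segment = 2.2680


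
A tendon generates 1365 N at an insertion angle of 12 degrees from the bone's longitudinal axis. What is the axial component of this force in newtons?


F_eff = F_tendon * cos(theta)
theta = 12 deg = 0.2094 rad
cos(theta) = 0.9781
F_eff = 1365 * 0.9781
F_eff = 1335.1715


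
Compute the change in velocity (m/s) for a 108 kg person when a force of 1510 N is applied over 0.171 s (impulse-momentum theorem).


J = F * dt = 1510 * 0.171 = 258.2100 N*s
delta_v = J / m
delta_v = 258.2100 / 108
delta_v = 2.3908


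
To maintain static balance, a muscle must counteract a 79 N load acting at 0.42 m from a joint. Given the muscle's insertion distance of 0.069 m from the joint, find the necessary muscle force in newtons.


F_muscle = W * d_load / d_muscle
F_muscle = 79 * 0.42 / 0.069
Numerator = 33.1800
F_muscle = 480.8696


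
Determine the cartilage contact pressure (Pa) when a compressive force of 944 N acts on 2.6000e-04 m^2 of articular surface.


P = F / A
P = 944 / 2.6000e-04
P = 3.6308e+06


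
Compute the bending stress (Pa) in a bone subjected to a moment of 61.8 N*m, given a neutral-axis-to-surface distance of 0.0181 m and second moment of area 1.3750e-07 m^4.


sigma = M * c / I
sigma = 61.8 * 0.0181 / 1.3750e-07
M * c = 1.1186
sigma = 8.1351e+06


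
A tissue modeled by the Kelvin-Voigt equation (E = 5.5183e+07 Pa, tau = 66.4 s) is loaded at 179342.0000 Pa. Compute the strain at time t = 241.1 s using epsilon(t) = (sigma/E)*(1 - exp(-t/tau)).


epsilon(t) = (sigma/E) * (1 - exp(-t/tau))
sigma/E = 179342.0000 / 5.5183e+07 = 0.0032
exp(-t/tau) = exp(-241.1 / 66.4) = 0.0265
epsilon = 0.0032 * (1 - 0.0265)
epsilon = 0.0032


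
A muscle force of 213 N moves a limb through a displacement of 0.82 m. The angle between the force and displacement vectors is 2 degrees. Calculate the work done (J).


W = F * d * cos(theta)
theta = 2 deg = 0.0349 rad
cos(theta) = 0.9994
W = 213 * 0.82 * 0.9994
W = 174.5536


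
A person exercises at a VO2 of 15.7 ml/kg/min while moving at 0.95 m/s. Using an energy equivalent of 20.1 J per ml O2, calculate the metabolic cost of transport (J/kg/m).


Power per kg = VO2 * 20.1 / 60
Power per kg = 15.7 * 20.1 / 60 = 5.2595 W/kg
Cost = power_per_kg / speed
Cost = 5.2595 / 0.95
Cost = 5.5363


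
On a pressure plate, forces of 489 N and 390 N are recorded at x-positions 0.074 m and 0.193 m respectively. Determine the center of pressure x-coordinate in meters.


COP_x = (F1*x1 + F2*x2) / (F1 + F2)
COP_x = (489*0.074 + 390*0.193) / (489 + 390)
Numerator = 111.4560
Denominator = 879
COP_x = 0.1268


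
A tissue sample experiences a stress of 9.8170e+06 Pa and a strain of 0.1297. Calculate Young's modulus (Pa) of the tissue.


E = stress / strain
E = 9.8170e+06 / 0.1297
E = 7.5690e+07


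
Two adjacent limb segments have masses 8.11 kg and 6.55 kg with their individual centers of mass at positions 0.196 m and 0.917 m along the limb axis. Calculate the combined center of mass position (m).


COM = (m1*x1 + m2*x2) / (m1 + m2)
COM = (8.11*0.196 + 6.55*0.917) / (8.11 + 6.55)
Numerator = 7.5959
Denominator = 14.6600
COM = 0.5181


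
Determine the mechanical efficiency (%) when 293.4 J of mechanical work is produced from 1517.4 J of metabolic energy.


eta = (W_mech / E_meta) * 100
eta = (293.4 / 1517.4) * 100
ratio = 0.1934
eta = 19.3357


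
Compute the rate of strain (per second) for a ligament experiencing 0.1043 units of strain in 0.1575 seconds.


strain_rate = delta_strain / delta_t
strain_rate = 0.1043 / 0.1575
strain_rate = 0.6622


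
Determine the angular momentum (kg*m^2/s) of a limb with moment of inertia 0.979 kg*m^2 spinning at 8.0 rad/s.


L = I * omega
L = 0.979 * 8.0
L = 7.8320


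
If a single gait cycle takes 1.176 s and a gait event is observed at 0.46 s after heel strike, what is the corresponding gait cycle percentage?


pct = (event_time / cycle_time) * 100
pct = (0.46 / 1.176) * 100
ratio = 0.3912
pct = 39.1156


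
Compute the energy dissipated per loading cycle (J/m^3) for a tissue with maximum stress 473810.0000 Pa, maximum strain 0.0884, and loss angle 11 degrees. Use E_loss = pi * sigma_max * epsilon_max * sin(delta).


E_loss = pi * sigma_max * epsilon_max * sin(delta)
delta = 11 deg = 0.1920 rad
sin(delta) = 0.1908
E_loss = pi * 473810.0000 * 0.0884 * 0.1908
E_loss = 25107.6002


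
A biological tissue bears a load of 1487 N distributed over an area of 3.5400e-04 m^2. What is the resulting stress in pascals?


stress = F / A
stress = 1487 / 3.5400e-04
stress = 4.2006e+06


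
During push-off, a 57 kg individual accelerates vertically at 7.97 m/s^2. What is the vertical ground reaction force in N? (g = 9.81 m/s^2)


GRF = m * (g + a)
GRF = 57 * (9.81 + 7.97)
GRF = 57 * 17.7800
GRF = 1013.4600


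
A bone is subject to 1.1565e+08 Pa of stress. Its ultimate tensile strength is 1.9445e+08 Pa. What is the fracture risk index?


FRI = applied / ultimate
FRI = 1.1565e+08 / 1.9445e+08
FRI = 0.5948


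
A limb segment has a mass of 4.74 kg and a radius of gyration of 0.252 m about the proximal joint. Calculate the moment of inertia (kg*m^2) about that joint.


I = m * k^2
I = 4.74 * 0.252^2
k^2 = 0.0635
I = 0.3010


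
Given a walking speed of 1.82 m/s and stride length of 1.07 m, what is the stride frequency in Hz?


f = v / stride_length
f = 1.82 / 1.07
f = 1.7009


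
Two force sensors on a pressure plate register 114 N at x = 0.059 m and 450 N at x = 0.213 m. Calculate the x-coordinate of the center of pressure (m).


COP_x = (F1*x1 + F2*x2) / (F1 + F2)
COP_x = (114*0.059 + 450*0.213) / (114 + 450)
Numerator = 102.5760
Denominator = 564
COP_x = 0.1819


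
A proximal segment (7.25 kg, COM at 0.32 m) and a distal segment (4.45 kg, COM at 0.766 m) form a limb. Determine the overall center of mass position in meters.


COM = (m1*x1 + m2*x2) / (m1 + m2)
COM = (7.25*0.32 + 4.45*0.766) / (7.25 + 4.45)
Numerator = 5.7287
Denominator = 11.7000
COM = 0.4896


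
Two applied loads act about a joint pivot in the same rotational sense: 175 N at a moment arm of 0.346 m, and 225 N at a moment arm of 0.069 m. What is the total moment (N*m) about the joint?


M = F1 * d1 + F2 * d2
M = 175 * 0.346 + 225 * 0.069
M = 60.5500 + 15.5250
M = 76.0750


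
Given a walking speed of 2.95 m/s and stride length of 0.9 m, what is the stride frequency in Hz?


f = v / stride_length
f = 2.95 / 0.9
f = 3.2778


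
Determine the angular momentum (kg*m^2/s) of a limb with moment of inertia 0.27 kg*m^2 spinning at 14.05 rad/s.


L = I * omega
L = 0.27 * 14.05
L = 3.7935


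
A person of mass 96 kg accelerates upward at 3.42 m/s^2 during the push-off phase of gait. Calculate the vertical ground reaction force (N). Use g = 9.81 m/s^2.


GRF = m * (g + a)
GRF = 96 * (9.81 + 3.42)
GRF = 96 * 13.2300
GRF = 1270.0800


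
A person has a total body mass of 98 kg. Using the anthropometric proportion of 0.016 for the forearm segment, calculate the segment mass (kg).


m_segment = body_mass * fraction
m_segment = 98 * 0.016
m_segment = 1.5680


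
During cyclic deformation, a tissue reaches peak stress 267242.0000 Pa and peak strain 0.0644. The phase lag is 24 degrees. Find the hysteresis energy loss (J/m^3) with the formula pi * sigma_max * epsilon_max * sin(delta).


E_loss = pi * sigma_max * epsilon_max * sin(delta)
delta = 24 deg = 0.4189 rad
sin(delta) = 0.4067
E_loss = pi * 267242.0000 * 0.0644 * 0.4067
E_loss = 21991.4443


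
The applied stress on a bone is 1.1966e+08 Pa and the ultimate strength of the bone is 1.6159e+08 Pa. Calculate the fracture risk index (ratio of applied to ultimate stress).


FRI = applied / ultimate
FRI = 1.1966e+08 / 1.6159e+08
FRI = 0.7405


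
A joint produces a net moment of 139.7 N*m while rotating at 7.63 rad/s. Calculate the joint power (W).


P = M * omega
P = 139.7 * 7.63
P = 1065.9110


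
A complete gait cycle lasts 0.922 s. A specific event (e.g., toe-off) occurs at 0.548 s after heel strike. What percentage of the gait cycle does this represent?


pct = (event_time / cycle_time) * 100
pct = (0.548 / 0.922) * 100
ratio = 0.5944
pct = 59.4360


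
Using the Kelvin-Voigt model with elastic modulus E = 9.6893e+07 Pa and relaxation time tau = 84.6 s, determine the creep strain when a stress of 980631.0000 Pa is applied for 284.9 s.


epsilon(t) = (sigma/E) * (1 - exp(-t/tau))
sigma/E = 980631.0000 / 9.6893e+07 = 0.0101
exp(-t/tau) = exp(-284.9 / 84.6) = 0.0345
epsilon = 0.0101 * (1 - 0.0345)
epsilon = 0.0098


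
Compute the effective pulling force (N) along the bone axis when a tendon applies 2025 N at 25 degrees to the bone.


F_eff = F_tendon * cos(theta)
theta = 25 deg = 0.4363 rad
cos(theta) = 0.9063
F_eff = 2025 * 0.9063
F_eff = 1835.2733


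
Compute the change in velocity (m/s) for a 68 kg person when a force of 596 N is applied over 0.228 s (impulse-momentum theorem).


J = F * dt = 596 * 0.228 = 135.8880 N*s
delta_v = J / m
delta_v = 135.8880 / 68
delta_v = 1.9984


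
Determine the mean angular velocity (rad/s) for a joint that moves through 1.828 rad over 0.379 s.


omega = delta_theta / delta_t
omega = 1.828 / 0.379
omega = 4.8232


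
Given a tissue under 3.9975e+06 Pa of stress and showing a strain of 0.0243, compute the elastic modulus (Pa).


E = stress / strain
E = 3.9975e+06 / 0.0243
E = 1.6451e+08


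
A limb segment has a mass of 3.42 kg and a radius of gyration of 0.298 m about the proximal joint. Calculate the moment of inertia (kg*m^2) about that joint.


I = m * k^2
I = 3.42 * 0.298^2
k^2 = 0.0888
I = 0.3037


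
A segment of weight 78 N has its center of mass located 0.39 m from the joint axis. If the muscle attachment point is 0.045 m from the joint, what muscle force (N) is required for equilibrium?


F_muscle = W * d_load / d_muscle
F_muscle = 78 * 0.39 / 0.045
Numerator = 30.4200
F_muscle = 676.0000


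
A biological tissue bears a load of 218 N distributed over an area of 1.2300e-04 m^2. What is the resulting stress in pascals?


stress = F / A
stress = 218 / 1.2300e-04
stress = 1.7724e+06


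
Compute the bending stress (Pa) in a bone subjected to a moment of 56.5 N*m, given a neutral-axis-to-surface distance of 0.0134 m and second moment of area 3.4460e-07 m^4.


sigma = M * c / I
sigma = 56.5 * 0.0134 / 3.4460e-07
M * c = 0.7571
sigma = 2.1970e+06


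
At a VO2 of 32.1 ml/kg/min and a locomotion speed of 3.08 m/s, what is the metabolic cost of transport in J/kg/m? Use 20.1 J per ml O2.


Power per kg = VO2 * 20.1 / 60
Power per kg = 32.1 * 20.1 / 60 = 10.7535 W/kg
Cost = power_per_kg / speed
Cost = 10.7535 / 3.08
Cost = 3.4914


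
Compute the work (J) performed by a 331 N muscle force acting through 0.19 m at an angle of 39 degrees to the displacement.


W = F * d * cos(theta)
theta = 39 deg = 0.6807 rad
cos(theta) = 0.7771
W = 331 * 0.19 * 0.7771
W = 48.8747


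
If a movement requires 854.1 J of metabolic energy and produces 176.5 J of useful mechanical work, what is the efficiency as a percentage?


eta = (W_mech / E_meta) * 100
eta = (176.5 / 854.1) * 100
ratio = 0.2067
eta = 20.6650


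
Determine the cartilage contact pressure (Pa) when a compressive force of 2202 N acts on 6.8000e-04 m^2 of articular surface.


P = F / A
P = 2202 / 6.8000e-04
P = 3.2382e+06


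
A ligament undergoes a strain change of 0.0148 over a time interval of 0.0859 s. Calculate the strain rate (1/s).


strain_rate = delta_strain / delta_t
strain_rate = 0.0148 / 0.0859
strain_rate = 0.1723
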